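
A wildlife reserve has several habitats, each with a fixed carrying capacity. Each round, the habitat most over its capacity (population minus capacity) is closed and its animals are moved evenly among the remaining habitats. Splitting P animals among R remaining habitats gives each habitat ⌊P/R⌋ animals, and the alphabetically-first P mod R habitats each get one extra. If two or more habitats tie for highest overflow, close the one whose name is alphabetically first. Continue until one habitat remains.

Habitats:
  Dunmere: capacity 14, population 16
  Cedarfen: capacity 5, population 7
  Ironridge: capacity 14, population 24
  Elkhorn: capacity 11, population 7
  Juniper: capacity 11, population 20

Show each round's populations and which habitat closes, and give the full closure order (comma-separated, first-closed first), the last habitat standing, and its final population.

Closure order: Ironridge, Juniper, Cedarfen, Dunmere
Last habitat: Elkhorn with 74 animals

Round 1: Cedarfen=7 Dunmere=16 Elkhorn=7 Ironridge=24 Juniper=20 → close Ironridge (overflow 10)
  24÷4 = 6 each, +1 to first 0
Round 2: Cedarfen=13 Dunmere=22 Elkhorn=13 Juniper=26 → close Juniper (overflow 15)
  26÷3 = 8 each, +1 to first 2
Round 3: Cedarfen=22 Dunmere=31 Elkhorn=21 → close Cedarfen (overflow 17)
  22÷2 = 11 each, +1 to first 0
Round 4: Dunmere=42 Elkhorn=32 → close Dunmere (overflow 28)
  42÷1 = 42 each, +1 to first 0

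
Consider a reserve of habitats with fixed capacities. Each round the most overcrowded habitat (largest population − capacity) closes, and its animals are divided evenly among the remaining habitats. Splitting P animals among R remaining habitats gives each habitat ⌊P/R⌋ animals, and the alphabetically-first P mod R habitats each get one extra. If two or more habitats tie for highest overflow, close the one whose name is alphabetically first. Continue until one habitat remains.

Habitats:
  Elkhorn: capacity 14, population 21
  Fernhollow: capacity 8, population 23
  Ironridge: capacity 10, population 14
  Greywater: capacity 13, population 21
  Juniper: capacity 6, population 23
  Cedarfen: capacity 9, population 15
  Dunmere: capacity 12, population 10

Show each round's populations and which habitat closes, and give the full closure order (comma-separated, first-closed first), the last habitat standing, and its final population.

Round 1: Cedarfen=15 Dunmere=10 Elkhorn=21 Fernhollow=23 Greywater=21 Ironridge=14 Juniper=23 → close Juniper (overflow 17)
  23÷6 = 3 each, +1 to first 5
Round 2: Cedarfen=19 Dunmere=14 Elkhorn=25 Fernhollow=27 Greywater=25 Ironridge=17 → close Fernhollow (overflow 19)
  27÷5 = 5 each, +1 to first 2
Round 3: Cedarfen=25 Dunmere=20 Elkhorn=30 Greywater=30 Ironridge=22 → close Greywater (overflow 17)
  30÷4 = 7 each, +1 to first 2
Round 4: Cedarfen=33 Dunmere=28 Elkhorn=37 Ironridge=29 → close Cedarfen (overflow 24)
  33÷3 = 11 each, +1 to first 0
Round 5: Dunmere=39 Elkhorn=48 Ironridge=40 → close Elkhorn (overflow 34)
  48÷2 = 24 each, +1 to first 0
Round 6: Dunmere=63 Ironridge=64 → close Ironridge (overflow 54)
  64÷1 = 64 each, +1 to first 0

Closure order: Juniper, Fernhollow, Greywater, Cedarfen, Elkhorn, Ironridge
Last habitat: Dunmere with 127 animals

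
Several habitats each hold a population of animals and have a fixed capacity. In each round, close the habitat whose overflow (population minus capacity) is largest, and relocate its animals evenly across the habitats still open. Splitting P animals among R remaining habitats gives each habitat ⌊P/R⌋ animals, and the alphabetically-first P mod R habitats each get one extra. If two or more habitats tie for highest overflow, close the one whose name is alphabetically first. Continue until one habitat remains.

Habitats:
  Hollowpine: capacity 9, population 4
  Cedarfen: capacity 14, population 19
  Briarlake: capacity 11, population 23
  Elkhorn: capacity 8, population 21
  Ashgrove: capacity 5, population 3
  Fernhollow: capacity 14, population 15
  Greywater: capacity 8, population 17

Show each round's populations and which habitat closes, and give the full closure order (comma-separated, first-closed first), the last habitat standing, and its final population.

Closure order: Elkhorn, Briarlake, Greywater, Cedarfen, Ashgrove, Fernhollow
Last habitat: Hollowpine with 102 animals

Round 1: Ashgrove=3 Briarlake=23 Cedarfen=19 Elkhorn=21 Fernhollow=15 Greywater=17 Hollowpine=4 → close Elkhorn (overflow 13)
  21÷6 = 3 each, +1 to first 3
Round 2: Ashgrove=7 Briarlake=27 Cedarfen=23 Fernhollow=18 Greywater=20 Hollowpine=7 → close Briarlake (overflow 16)
  27÷5 = 5 each, +1 to first 2
Round 3: Ashgrove=13 Cedarfen=29 Fernhollow=23 Greywater=25 Hollowpine=12 → close Greywater (overflow 17)
  25÷4 = 6 each, +1 to first 1
Round 4: Ashgrove=20 Cedarfen=35 Fernhollow=29 Hollowpine=18 → close Cedarfen (overflow 21)
  35÷3 = 11 each, +1 to first 2
Round 5: Ashgrove=32 Fernhollow=41 Hollowpine=29 → close Ashgrove (overflow 27)
  32÷2 = 16 each, +1 to first 0
Round 6: Fernhollow=57 Hollowpine=45 → close Fernhollow (overflow 43)
  57÷1 = 57 each, +1 to first 0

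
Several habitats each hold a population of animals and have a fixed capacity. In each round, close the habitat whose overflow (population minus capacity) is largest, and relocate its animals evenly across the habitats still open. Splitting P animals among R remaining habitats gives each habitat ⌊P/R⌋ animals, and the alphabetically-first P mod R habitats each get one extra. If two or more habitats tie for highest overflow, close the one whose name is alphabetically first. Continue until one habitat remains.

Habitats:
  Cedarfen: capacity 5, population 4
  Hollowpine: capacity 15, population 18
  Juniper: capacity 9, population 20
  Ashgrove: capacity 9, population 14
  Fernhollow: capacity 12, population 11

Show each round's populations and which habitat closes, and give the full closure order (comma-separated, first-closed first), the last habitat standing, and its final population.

Closure order: Juniper, Ashgrove, Hollowpine, Cedarfen
Last habitat: Fernhollow with 67 animals

Round 1: Ashgrove=14 Cedarfen=4 Fernhollow=11 Hollowpine=18 Juniper=20 → close Juniper (overflow 11)
  20÷4 = 5 each, +1 to first 0
Round 2: Ashgrove=19 Cedarfen=9 Fernhollow=16 Hollowpine=23 → close Ashgrove (overflow 10)
  19÷3 = 6 each, +1 to first 1
Round 3: Cedarfen=16 Fernhollow=22 Hollowpine=29 → close Hollowpine (overflow 14)
  29÷2 = 14 each, +1 to first 1
Round 4: Cedarfen=31 Fernhollow=36 → close Cedarfen (overflow 26)
  31÷1 = 31 each, +1 to first 0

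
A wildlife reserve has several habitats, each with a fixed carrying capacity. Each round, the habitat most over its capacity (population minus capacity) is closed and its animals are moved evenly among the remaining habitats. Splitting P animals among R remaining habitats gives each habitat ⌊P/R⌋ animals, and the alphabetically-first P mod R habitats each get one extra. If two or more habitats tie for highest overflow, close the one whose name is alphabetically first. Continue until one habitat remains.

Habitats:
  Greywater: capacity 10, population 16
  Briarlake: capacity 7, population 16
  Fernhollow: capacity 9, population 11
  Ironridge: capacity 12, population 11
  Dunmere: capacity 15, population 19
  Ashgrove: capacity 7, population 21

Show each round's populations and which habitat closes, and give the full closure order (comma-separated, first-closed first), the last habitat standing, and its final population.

Closure order: Ashgrove, Briarlake, Greywater, Dunmere, Fernhollow
Last habitat: Ironridge with 94 animals

Round 1: Ashgrove=21 Briarlake=16 Dunmere=19 Fernhollow=11 Greywater=16 Ironridge=11 → close Ashgrove (overflow 14)
  21÷5 = 4 each, +1 to first 1
Round 2: Briarlake=21 Dunmere=23 Fernhollow=15 Greywater=20 Ironridge=15 → close Briarlake (overflow 14)
  21÷4 = 5 each, +1 to first 1
Round 3: Dunmere=29 Fernhollow=20 Greywater=25 Ironridge=20 → close Greywater (overflow 15)
  25÷3 = 8 each, +1 to first 1
Round 4: Dunmere=38 Fernhollow=28 Ironridge=28 → close Dunmere (overflow 23)
  38÷2 = 19 each, +1 to first 0
Round 5: Fernhollow=47 Ironridge=47 → close Fernhollow (overflow 38)
  47÷1 = 47 each, +1 to first 0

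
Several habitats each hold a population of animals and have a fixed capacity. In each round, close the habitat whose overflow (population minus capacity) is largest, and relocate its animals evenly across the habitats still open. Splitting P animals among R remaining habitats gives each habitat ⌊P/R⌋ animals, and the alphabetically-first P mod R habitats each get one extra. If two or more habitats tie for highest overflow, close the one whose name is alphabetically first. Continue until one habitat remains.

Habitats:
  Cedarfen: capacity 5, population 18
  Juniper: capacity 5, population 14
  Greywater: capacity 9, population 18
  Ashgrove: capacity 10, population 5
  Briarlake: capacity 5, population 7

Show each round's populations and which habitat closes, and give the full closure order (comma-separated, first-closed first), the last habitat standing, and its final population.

Round 1: Ashgrove=5 Briarlake=7 Cedarfen=18 Greywater=18 Juniper=14 → close Cedarfen (overflow 13)
  18÷4 = 4 each, +1 to first 2
Round 2: Ashgrove=10 Briarlake=12 Greywater=22 Juniper=18 → close Greywater (overflow 13)
  22÷3 = 7 each, +1 to first 1
Round 3: Ashgrove=18 Briarlake=19 Juniper=25 → close Juniper (overflow 20)
  25÷2 = 12 each, +1 to first 1
Round 4: Ashgrove=31 Briarlake=31 → close Briarlake (overflow 26)
  31÷1 = 31 each, +1 to first 0

Closure order: Cedarfen, Greywater, Juniper, Briarlake
Last habitat: Ashgrove with 62 animals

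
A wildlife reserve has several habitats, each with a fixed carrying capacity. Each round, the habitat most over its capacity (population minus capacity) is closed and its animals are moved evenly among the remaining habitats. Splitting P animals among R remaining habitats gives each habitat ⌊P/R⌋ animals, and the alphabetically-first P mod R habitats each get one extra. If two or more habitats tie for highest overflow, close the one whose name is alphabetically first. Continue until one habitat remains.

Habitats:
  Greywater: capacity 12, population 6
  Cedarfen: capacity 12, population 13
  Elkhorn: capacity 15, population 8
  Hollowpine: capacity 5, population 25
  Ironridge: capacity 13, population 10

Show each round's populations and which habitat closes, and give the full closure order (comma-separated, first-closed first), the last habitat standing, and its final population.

Closure order: Hollowpine, Cedarfen, Ironridge, Greywater
Last habitat: Elkhorn with 62 animals

Round 1: Cedarfen=13 Elkhorn=8 Greywater=6 Hollowpine=25 Ironridge=10 → close Hollowpine (overflow 20)
  25÷4 = 6 each, +1 to first 1
Round 2: Cedarfen=20 Elkhorn=14 Greywater=12 Ironridge=16 → close Cedarfen (overflow 8)
  20÷3 = 6 each, +1 to first 2
Round 3: Elkhorn=21 Greywater=19 Ironridge=22 → close Ironridge (overflow 9)
  22÷2 = 11 each, +1 to first 0
Round 4: Elkhorn=32 Greywater=30 → close Greywater (overflow 18)
  30÷1 = 30 each, +1 to first 0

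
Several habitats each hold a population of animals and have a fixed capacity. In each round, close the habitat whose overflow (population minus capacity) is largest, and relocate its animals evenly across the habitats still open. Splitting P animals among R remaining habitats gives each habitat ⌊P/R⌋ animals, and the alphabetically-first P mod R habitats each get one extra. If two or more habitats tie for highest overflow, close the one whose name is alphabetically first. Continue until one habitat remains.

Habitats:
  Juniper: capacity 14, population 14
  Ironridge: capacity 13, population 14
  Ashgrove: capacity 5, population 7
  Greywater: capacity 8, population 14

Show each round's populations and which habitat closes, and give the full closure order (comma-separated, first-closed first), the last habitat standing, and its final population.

Closure order: Greywater, Ashgrove, Ironridge
Last habitat: Juniper with 49 animals

Round 1: Ashgrove=7 Greywater=14 Ironridge=14 Juniper=14 → close Greywater (overflow 6)
  14÷3 = 4 each, +1 to first 2
Round 2: Ashgrove=12 Ironridge=19 Juniper=18 → close Ashgrove (overflow 7)
  12÷2 = 6 each, +1 to first 0
Round 3: Ironridge=25 Juniper=24 → close Ironridge (overflow 12)
  25÷1 = 25 each, +1 to first 0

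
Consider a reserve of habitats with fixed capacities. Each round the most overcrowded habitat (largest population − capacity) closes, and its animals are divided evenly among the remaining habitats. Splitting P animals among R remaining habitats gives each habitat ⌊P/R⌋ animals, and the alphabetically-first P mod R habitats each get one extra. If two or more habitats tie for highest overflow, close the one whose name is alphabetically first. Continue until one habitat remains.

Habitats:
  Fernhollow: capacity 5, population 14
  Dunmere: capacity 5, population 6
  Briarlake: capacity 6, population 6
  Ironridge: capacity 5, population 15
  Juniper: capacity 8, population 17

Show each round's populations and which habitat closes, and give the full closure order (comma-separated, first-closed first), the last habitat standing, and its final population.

Closure order: Ironridge, Fernhollow, Juniper, Dunmere
Last habitat: Briarlake with 58 animals

Round 1: Briarlake=6 Dunmere=6 Fernhollow=14 Ironridge=15 Juniper=17 → close Ironridge (overflow 10)
  15÷4 = 3 each, +1 to first 3
Round 2: Briarlake=10 Dunmere=10 Fernhollow=18 Juniper=20 → close Fernhollow (overflow 13)
  18÷3 = 6 each, +1 to first 0
Round 3: Briarlake=16 Dunmere=16 Juniper=26 → close Juniper (overflow 18)
  26÷2 = 13 each, +1 to first 0
Round 4: Briarlake=29 Dunmere=29 → close Dunmere (overflow 24)
  29÷1 = 29 each, +1 to first 0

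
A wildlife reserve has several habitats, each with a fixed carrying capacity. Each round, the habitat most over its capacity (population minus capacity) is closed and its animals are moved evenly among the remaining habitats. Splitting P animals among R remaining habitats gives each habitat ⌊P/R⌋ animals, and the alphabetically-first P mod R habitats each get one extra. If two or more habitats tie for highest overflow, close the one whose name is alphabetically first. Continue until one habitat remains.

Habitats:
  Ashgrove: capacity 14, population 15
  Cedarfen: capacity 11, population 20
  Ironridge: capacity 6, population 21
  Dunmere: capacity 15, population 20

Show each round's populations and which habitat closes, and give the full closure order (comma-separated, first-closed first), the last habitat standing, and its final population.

Round 1: Ashgrove=15 Cedarfen=20 Dunmere=20 Ironridge=21 → close Ironridge (overflow 15)
  21÷3 = 7 each, +1 to first 0
Round 2: Ashgrove=22 Cedarfen=27 Dunmere=27 → close Cedarfen (overflow 16)
  27÷2 = 13 each, +1 to first 1
Round 3: Ashgrove=36 Dunmere=40 → close Dunmere (overflow 25)
  40÷1 = 40 each, +1 to first 0

Closure order: Ironridge, Cedarfen, Dunmere
Last habitat: Ashgrove with 76 animals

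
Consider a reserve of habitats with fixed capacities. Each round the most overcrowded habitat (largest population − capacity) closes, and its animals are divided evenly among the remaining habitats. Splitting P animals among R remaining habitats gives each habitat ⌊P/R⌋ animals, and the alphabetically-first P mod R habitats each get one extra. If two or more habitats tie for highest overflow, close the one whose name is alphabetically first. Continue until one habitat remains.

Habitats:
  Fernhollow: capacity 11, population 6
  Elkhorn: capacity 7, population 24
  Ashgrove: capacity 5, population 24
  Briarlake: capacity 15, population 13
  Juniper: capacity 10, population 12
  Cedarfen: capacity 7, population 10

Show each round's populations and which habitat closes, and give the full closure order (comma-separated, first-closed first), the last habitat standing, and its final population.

Closure order: Ashgrove, Elkhorn, Cedarfen, Juniper, Briarlake
Last habitat: Fernhollow with 89 animals

Round 1: Ashgrove=24 Briarlake=13 Cedarfen=10 Elkhorn=24 Fernhollow=6 Juniper=12 → close Ashgrove (overflow 19)
  24÷5 = 4 each, +1 to first 4
Round 2: Briarlake=18 Cedarfen=15 Elkhorn=29 Fernhollow=11 Juniper=16 → close Elkhorn (overflow 22)
  29÷4 = 7 each, +1 to first 1
Round 3: Briarlake=26 Cedarfen=22 Fernhollow=18 Juniper=23 → close Cedarfen (overflow 15)
  22÷3 = 7 each, +1 to first 1
Round 4: Briarlake=34 Fernhollow=25 Juniper=30 → close Juniper (overflow 20)
  30÷2 = 15 each, +1 to first 0
Round 5: Briarlake=49 Fernhollow=40 → close Briarlake (overflow 34)
  49÷1 = 49 each, +1 to first 0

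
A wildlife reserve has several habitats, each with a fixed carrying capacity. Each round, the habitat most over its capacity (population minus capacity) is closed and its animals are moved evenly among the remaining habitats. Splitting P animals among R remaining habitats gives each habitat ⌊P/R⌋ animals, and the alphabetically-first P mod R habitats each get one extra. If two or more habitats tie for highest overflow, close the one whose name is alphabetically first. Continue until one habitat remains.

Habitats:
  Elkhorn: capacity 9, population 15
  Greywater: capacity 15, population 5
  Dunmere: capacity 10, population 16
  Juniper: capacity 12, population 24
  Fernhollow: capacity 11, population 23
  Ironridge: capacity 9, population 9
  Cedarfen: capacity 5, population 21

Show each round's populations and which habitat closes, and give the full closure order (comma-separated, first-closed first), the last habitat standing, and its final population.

Closure order: Cedarfen, Fernhollow, Juniper, Dunmere, Elkhorn, Ironridge
Last habitat: Greywater with 113 animals

Round 1: Cedarfen=21 Dunmere=16 Elkhorn=15 Fernhollow=23 Greywater=5 Ironridge=9 Juniper=24 → close Cedarfen (overflow 16)
  21÷6 = 3 each, +1 to first 3
Round 2: Dunmere=20 Elkhorn=19 Fernhollow=27 Greywater=8 Ironridge=12 Juniper=27 → close Fernhollow (overflow 16)
  27÷5 = 5 each, +1 to first 2
Round 3: Dunmere=26 Elkhorn=25 Greywater=13 Ironridge=17 Juniper=32 → close Juniper (overflow 20)
  32÷4 = 8 each, +1 to first 0
Round 4: Dunmere=34 Elkhorn=33 Greywater=21 Ironridge=25 → close Dunmere (overflow 24)
  34÷3 = 11 each, +1 to first 1
Round 5: Elkhorn=45 Greywater=32 Ironridge=36 → close Elkhorn (overflow 36)
  45÷2 = 22 each, +1 to first 1
Round 6: Greywater=55 Ironridge=58 → close Ironridge (overflow 49)
  58÷1 = 58 each, +1 to first 0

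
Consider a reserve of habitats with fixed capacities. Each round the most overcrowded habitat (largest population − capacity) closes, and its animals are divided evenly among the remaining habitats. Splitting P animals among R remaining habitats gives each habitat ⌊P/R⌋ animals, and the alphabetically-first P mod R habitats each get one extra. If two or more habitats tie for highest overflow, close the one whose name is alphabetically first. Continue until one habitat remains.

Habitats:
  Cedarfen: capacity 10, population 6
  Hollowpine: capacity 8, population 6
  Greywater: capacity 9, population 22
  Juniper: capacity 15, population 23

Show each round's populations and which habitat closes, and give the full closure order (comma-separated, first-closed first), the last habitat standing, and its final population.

Closure order: Greywater, Juniper, Hollowpine
Last habitat: Cedarfen with 57 animals

Round 1: Cedarfen=6 Greywater=22 Hollowpine=6 Juniper=23 → close Greywater (overflow 13)
  22÷3 = 7 each, +1 to first 1
Round 2: Cedarfen=14 Hollowpine=13 Juniper=30 → close Juniper (overflow 15)
  30÷2 = 15 each, +1 to first 0
Round 3: Cedarfen=29 Hollowpine=28 → close Hollowpine (overflow 20)
  28÷1 = 28 each, +1 to first 0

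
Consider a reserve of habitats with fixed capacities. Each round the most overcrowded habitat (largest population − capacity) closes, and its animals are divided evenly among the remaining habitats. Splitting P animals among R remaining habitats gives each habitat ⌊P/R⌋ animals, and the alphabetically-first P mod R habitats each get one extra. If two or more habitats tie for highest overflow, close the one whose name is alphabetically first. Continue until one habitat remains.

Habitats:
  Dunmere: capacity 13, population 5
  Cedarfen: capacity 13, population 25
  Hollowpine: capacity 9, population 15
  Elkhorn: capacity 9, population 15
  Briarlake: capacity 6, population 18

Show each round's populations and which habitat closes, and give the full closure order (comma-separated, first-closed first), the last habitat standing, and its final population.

Round 1: Briarlake=18 Cedarfen=25 Dunmere=5 Elkhorn=15 Hollowpine=15 → close Briarlake (overflow 12)
  18÷4 = 4 each, +1 to first 2
Round 2: Cedarfen=30 Dunmere=10 Elkhorn=19 Hollowpine=19 → close Cedarfen (overflow 17)
  30÷3 = 10 each, +1 to first 0
Round 3: Dunmere=20 Elkhorn=29 Hollowpine=29 → close Elkhorn (overflow 20)
  29÷2 = 14 each, +1 to first 1
Round 4: Dunmere=35 Hollowpine=43 → close Hollowpine (overflow 34)
  43÷1 = 43 each, +1 to first 0

Closure order: Briarlake, Cedarfen, Elkhorn, Hollowpine
Last habitat: Dunmere with 78 animals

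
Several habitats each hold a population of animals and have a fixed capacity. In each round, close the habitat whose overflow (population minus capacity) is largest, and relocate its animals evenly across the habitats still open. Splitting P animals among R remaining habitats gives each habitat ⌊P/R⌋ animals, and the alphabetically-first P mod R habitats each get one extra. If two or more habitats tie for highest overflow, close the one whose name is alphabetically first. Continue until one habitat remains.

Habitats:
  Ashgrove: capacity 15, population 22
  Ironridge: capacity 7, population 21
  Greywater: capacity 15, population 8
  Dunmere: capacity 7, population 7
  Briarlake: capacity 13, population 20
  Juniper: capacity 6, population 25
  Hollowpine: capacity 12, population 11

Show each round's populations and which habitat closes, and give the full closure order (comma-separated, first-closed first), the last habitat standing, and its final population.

Closure order: Juniper, Ironridge, Ashgrove, Briarlake, Dunmere, Hollowpine
Last habitat: Greywater with 114 animals

Round 1: Ashgrove=22 Briarlake=20 Dunmere=7 Greywater=8 Hollowpine=11 Ironridge=21 Juniper=25 → close Juniper (overflow 19)
  25÷6 = 4 each, +1 to first 1
Round 2: Ashgrove=27 Briarlake=24 Dunmere=11 Greywater=12 Hollowpine=15 Ironridge=25 → close Ironridge (overflow 18)
  25÷5 = 5 each, +1 to first 0
Round 3: Ashgrove=32 Briarlake=29 Dunmere=16 Greywater=17 Hollowpine=20 → close Ashgrove (overflow 17)
  32÷4 = 8 each, +1 to first 0
Round 4: Briarlake=37 Dunmere=24 Greywater=25 Hollowpine=28 → close Briarlake (overflow 24)
  37÷3 = 12 each, +1 to first 1
Round 5: Dunmere=37 Greywater=37 Hollowpine=40 → close Dunmere (overflow 30)
  37÷2 = 18 each, +1 to first 1
Round 6: Greywater=56 Hollowpine=58 → close Hollowpine (overflow 46)
  58÷1 = 58 each, +1 to first 0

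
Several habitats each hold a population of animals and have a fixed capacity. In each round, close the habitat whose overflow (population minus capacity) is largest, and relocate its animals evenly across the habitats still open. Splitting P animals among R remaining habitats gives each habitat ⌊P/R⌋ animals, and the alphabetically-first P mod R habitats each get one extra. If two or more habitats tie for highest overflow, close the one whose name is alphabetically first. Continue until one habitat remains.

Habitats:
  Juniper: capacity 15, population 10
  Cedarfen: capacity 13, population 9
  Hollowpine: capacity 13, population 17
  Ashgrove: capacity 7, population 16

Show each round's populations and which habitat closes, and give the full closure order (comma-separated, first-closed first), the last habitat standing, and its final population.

Closure order: Ashgrove, Hollowpine, Cedarfen
Last habitat: Juniper with 52 animals

Round 1: Ashgrove=16 Cedarfen=9 Hollowpine=17 Juniper=10 → close Ashgrove (overflow 9)
  16÷3 = 5 each, +1 to first 1
Round 2: Cedarfen=15 Hollowpine=22 Juniper=15 → close Hollowpine (overflow 9)
  22÷2 = 11 each, +1 to first 0
Round 3: Cedarfen=26 Juniper=26 → close Cedarfen (overflow 13)
  26÷1 = 26 each, +1 to first 0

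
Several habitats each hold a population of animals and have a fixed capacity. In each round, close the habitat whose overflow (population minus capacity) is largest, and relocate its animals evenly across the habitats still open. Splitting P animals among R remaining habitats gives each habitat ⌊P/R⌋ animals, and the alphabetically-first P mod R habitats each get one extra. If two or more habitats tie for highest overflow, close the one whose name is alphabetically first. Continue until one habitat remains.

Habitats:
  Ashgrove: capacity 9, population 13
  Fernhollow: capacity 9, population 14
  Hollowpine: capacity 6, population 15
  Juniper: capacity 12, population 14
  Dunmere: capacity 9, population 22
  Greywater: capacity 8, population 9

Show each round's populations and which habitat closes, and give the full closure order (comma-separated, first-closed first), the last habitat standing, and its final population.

Closure order: Dunmere, Hollowpine, Fernhollow, Ashgrove, Greywater
Last habitat: Juniper with 87 animals

Round 1: Ashgrove=13 Dunmere=22 Fernhollow=14 Greywater=9 Hollowpine=15 Juniper=14 → close Dunmere (overflow 13)
  22÷5 = 4 each, +1 to first 2
Round 2: Ashgrove=18 Fernhollow=19 Greywater=13 Hollowpine=19 Juniper=18 → close Hollowpine (overflow 13)
  19÷4 = 4 each, +1 to first 3
Round 3: Ashgrove=23 Fernhollow=24 Greywater=18 Juniper=22 → close Fernhollow (overflow 15)
  24÷3 = 8 each, +1 to first 0
Round 4: Ashgrove=31 Greywater=26 Juniper=30 → close Ashgrove (overflow 22)
  31÷2 = 15 each, +1 to first 1
Round 5: Greywater=42 Juniper=45 → close Greywater (overflow 34)
  42÷1 = 42 each, +1 to first 0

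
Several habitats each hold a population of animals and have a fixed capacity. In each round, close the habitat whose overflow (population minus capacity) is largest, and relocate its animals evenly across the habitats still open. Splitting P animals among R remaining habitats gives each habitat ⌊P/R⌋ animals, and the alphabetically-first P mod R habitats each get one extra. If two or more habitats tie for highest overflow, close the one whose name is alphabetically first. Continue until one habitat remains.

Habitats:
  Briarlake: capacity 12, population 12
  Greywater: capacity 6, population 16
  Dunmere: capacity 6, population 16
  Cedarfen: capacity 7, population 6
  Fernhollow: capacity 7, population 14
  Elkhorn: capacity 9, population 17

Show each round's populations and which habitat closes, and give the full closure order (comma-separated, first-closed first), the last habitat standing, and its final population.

Closure order: Dunmere, Greywater, Elkhorn, Fernhollow, Briarlake
Last habitat: Cedarfen with 81 animals

Round 1: Briarlake=12 Cedarfen=6 Dunmere=16 Elkhorn=17 Fernhollow=14 Greywater=16 → close Dunmere (overflow 10)
  16÷5 = 3 each, +1 to first 1
Round 2: Briarlake=16 Cedarfen=9 Elkhorn=20 Fernhollow=17 Greywater=19 → close Greywater (overflow 13)
  19÷4 = 4 each, +1 to first 3
Round 3: Briarlake=21 Cedarfen=14 Elkhorn=25 Fernhollow=21 → close Elkhorn (overflow 16)
  25÷3 = 8 each, +1 to first 1
Round 4: Briarlake=30 Cedarfen=22 Fernhollow=29 → close Fernhollow (overflow 22)
  29÷2 = 14 each, +1 to first 1
Round 5: Briarlake=45 Cedarfen=36 → close Briarlake (overflow 33)
  45÷1 = 45 each, +1 to first 0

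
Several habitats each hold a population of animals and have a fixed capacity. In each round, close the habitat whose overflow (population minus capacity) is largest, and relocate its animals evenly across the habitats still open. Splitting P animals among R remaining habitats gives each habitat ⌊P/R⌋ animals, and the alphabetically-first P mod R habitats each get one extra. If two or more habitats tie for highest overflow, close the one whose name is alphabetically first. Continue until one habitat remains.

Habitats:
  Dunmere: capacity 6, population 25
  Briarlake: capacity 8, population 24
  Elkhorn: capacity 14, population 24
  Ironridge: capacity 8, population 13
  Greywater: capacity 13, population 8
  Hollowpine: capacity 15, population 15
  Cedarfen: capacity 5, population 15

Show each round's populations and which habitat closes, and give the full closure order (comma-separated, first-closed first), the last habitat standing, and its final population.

Round 1: Briarlake=24 Cedarfen=15 Dunmere=25 Elkhorn=24 Greywater=8 Hollowpine=15 Ironridge=13 → close Dunmere (overflow 19)
  25÷6 = 4 each, +1 to first 1
Round 2: Briarlake=29 Cedarfen=19 Elkhorn=28 Greywater=12 Hollowpine=19 Ironridge=17 → close Briarlake (overflow 21)
  29÷5 = 5 each, +1 to first 4
Round 3: Cedarfen=25 Elkhorn=34 Greywater=18 Hollowpine=25 Ironridge=22 → close Cedarfen (overflow 20)
  25÷4 = 6 each, +1 to first 1
Round 4: Elkhorn=41 Greywater=24 Hollowpine=31 Ironridge=28 → close Elkhorn (overflow 27)
  41÷3 = 13 each, +1 to first 2
Round 5: Greywater=38 Hollowpine=45 Ironridge=41 → close Ironridge (overflow 33)
  41÷2 = 20 each, +1 to first 1
Round 6: Greywater=59 Hollowpine=65 → close Hollowpine (overflow 50)
  65÷1 = 65 each, +1 to first 0

Closure order: Dunmere, Briarlake, Cedarfen, Elkhorn, Ironridge, Hollowpine
Last habitat: Greywater with 124 animals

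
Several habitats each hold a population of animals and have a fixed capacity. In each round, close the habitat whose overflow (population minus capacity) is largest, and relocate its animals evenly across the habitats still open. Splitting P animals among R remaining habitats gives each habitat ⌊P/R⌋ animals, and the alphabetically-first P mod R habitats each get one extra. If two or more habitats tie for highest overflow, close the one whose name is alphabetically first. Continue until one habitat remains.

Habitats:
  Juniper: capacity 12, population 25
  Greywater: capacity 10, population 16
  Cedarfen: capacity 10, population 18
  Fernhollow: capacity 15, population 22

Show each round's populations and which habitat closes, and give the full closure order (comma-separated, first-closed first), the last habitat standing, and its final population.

Round 1: Cedarfen=18 Fernhollow=22 Greywater=16 Juniper=25 → close Juniper (overflow 13)
  25÷3 = 8 each, +1 to first 1
Round 2: Cedarfen=27 Fernhollow=30 Greywater=24 → close Cedarfen (overflow 17)
  27÷2 = 13 each, +1 to first 1
Round 3: Fernhollow=44 Greywater=37 → close Fernhollow (overflow 29)
  44÷1 = 44 each, +1 to first 0

Closure order: Juniper, Cedarfen, Fernhollow
Last habitat: Greywater with 81 animals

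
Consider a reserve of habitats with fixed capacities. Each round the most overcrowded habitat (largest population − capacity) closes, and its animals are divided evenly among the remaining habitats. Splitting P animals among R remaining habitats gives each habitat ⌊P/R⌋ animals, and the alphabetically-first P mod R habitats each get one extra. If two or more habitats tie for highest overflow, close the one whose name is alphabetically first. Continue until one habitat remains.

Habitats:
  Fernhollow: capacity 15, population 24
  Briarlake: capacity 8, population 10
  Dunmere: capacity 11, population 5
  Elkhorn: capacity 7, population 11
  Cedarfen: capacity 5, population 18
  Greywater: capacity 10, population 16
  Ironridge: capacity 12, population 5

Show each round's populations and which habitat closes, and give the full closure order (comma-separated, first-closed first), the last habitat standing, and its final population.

Round 1: Briarlake=10 Cedarfen=18 Dunmere=5 Elkhorn=11 Fernhollow=24 Greywater=16 Ironridge=5 → close Cedarfen (overflow 13)
  18÷6 = 3 each, +1 to first 0
Round 2: Briarlake=13 Dunmere=8 Elkhorn=14 Fernhollow=27 Greywater=19 Ironridge=8 → close Fernhollow (overflow 12)
  27÷5 = 5 each, +1 to first 2
Round 3: Briarlake=19 Dunmere=14 Elkhorn=19 Greywater=24 Ironridge=13 → close Greywater (overflow 14)
  24÷4 = 6 each, +1 to first 0
Round 4: Briarlake=25 Dunmere=20 Elkhorn=25 Ironridge=19 → close Elkhorn (overflow 18)
  25÷3 = 8 each, +1 to first 1
Round 5: Briarlake=34 Dunmere=28 Ironridge=27 → close Briarlake (overflow 26)
  34÷2 = 17 each, +1 to first 0
Round 6: Dunmere=45 Ironridge=44 → close Dunmere (overflow 34)
  45÷1 = 45 each, +1 to first 0

Closure order: Cedarfen, Fernhollow, Greywater, Elkhorn, Briarlake, Dunmere
Last habitat: Ironridge with 89 animals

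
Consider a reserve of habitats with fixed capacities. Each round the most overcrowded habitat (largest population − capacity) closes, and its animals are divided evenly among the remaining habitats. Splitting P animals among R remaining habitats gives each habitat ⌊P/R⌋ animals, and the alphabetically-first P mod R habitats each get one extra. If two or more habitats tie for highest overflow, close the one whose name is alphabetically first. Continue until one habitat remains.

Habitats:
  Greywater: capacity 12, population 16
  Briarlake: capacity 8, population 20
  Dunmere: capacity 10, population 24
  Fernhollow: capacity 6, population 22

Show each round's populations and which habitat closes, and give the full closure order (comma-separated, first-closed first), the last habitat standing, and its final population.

Closure order: Fernhollow, Dunmere, Briarlake
Last habitat: Greywater with 82 animals

Round 1: Briarlake=20 Dunmere=24 Fernhollow=22 Greywater=16 → close Fernhollow (overflow 16)
  22÷3 = 7 each, +1 to first 1
Round 2: Briarlake=28 Dunmere=31 Greywater=23 → close Dunmere (overflow 21)
  31÷2 = 15 each, +1 to first 1
Round 3: Briarlake=44 Greywater=38 → close Briarlake (overflow 36)
  44÷1 = 44 each, +1 to first 0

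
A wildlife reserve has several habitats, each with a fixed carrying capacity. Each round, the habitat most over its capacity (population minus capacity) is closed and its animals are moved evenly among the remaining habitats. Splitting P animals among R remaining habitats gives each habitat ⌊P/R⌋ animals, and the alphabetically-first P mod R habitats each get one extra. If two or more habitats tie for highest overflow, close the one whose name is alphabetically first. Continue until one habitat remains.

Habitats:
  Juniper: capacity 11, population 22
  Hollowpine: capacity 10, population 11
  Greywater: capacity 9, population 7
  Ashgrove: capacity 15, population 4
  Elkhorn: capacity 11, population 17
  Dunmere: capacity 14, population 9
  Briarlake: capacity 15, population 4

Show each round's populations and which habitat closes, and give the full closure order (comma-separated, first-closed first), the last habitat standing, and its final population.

Closure order: Juniper, Elkhorn, Hollowpine, Greywater, Dunmere, Ashgrove
Last habitat: Briarlake with 74 animals

Round 1: Ashgrove=4 Briarlake=4 Dunmere=9 Elkhorn=17 Greywater=7 Hollowpine=11 Juniper=22 → close Juniper (overflow 11)
  22÷6 = 3 each, +1 to first 4
Round 2: Ashgrove=8 Briarlake=8 Dunmere=13 Elkhorn=21 Greywater=10 Hollowpine=14 → close Elkhorn (overflow 10)
  21÷5 = 4 each, +1 to first 1
Round 3: Ashgrove=13 Briarlake=12 Dunmere=17 Greywater=14 Hollowpine=18 → close Hollowpine (overflow 8)
  18÷4 = 4 each, +1 to first 2
Round 4: Ashgrove=18 Briarlake=17 Dunmere=21 Greywater=18 → close Greywater (overflow 9)
  18÷3 = 6 each, +1 to first 0
Round 5: Ashgrove=24 Briarlake=23 Dunmere=27 → close Dunmere (overflow 13)
  27÷2 = 13 each, +1 to first 1
Round 6: Ashgrove=38 Briarlake=36 → close Ashgrove (overflow 23)
  38÷1 = 38 each, +1 to first 0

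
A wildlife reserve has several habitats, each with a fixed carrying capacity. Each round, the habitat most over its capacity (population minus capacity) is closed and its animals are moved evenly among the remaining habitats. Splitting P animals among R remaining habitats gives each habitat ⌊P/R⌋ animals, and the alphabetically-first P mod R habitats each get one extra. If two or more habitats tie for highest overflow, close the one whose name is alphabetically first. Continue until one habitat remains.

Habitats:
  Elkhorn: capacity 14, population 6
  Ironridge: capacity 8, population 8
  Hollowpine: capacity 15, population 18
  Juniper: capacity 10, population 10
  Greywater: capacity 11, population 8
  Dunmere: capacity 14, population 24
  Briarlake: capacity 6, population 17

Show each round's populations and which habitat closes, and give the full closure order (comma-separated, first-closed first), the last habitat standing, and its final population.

Round 1: Briarlake=17 Dunmere=24 Elkhorn=6 Greywater=8 Hollowpine=18 Ironridge=8 Juniper=10 → close Briarlake (overflow 11)
  17÷6 = 2 each, +1 to first 5
Round 2: Dunmere=27 Elkhorn=9 Greywater=11 Hollowpine=21 Ironridge=11 Juniper=12 → close Dunmere (overflow 13)
  27÷5 = 5 each, +1 to first 2
Round 3: Elkhorn=15 Greywater=17 Hollowpine=26 Ironridge=16 Juniper=17 → close Hollowpine (overflow 11)
  26÷4 = 6 each, +1 to first 2
Round 4: Elkhorn=22 Greywater=24 Ironridge=22 Juniper=23 → close Ironridge (overflow 14)
  22÷3 = 7 each, +1 to first 1
Round 5: Elkhorn=30 Greywater=31 Juniper=30 → close Greywater (overflow 20)
  31÷2 = 15 each, +1 to first 1
Round 6: Elkhorn=46 Juniper=45 → close Juniper (overflow 35)
  45÷1 = 45 each, +1 to first 0

Closure order: Briarlake, Dunmere, Hollowpine, Ironridge, Greywater, Juniper
Last habitat: Elkhorn with 91 animals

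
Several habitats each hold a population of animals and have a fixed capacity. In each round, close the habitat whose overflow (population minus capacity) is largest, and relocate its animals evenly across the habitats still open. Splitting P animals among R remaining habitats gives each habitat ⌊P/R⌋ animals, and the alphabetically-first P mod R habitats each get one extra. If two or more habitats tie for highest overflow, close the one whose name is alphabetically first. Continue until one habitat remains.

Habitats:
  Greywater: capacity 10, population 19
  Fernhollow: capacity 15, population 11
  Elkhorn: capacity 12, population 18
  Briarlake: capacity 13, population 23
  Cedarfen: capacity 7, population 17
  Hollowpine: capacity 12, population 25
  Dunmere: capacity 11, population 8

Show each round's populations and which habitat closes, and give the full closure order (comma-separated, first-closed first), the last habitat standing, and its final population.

Round 1: Briarlake=23 Cedarfen=17 Dunmere=8 Elkhorn=18 Fernhollow=11 Greywater=19 Hollowpine=25 → close Hollowpine (overflow 13)
  25÷6 = 4 each, +1 to first 1
Round 2: Briarlake=28 Cedarfen=21 Dunmere=12 Elkhorn=22 Fernhollow=15 Greywater=23 → close Briarlake (overflow 15)
  28÷5 = 5 each, +1 to first 3
Round 3: Cedarfen=27 Dunmere=18 Elkhorn=28 Fernhollow=20 Greywater=28 → close Cedarfen (overflow 20)
  27÷4 = 6 each, +1 to first 3
Round 4: Dunmere=25 Elkhorn=35 Fernhollow=27 Greywater=34 → close Greywater (overflow 24)
  34÷3 = 11 each, +1 to first 1
Round 5: Dunmere=37 Elkhorn=46 Fernhollow=38 → close Elkhorn (overflow 34)
  46÷2 = 23 each, +1 to first 0
Round 6: Dunmere=60 Fernhollow=61 → close Dunmere (overflow 49)
  60÷1 = 60 each, +1 to first 0

Closure order: Hollowpine, Briarlake, Cedarfen, Greywater, Elkhorn, Dunmere
Last habitat: Fernhollow with 121 animals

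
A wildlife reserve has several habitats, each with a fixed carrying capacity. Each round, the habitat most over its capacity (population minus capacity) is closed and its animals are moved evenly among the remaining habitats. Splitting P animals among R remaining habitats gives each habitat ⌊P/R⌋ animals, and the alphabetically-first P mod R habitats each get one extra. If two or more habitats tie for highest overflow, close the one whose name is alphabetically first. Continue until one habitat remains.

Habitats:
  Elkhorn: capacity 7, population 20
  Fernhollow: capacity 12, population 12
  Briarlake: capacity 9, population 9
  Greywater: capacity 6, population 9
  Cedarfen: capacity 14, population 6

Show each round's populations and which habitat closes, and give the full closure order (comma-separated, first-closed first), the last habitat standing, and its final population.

Closure order: Elkhorn, Greywater, Briarlake, Fernhollow
Last habitat: Cedarfen with 56 animals

Round 1: Briarlake=9 Cedarfen=6 Elkhorn=20 Fernhollow=12 Greywater=9 → close Elkhorn (overflow 13)
  20÷4 = 5 each, +1 to first 0
Round 2: Briarlake=14 Cedarfen=11 Fernhollow=17 Greywater=14 → close Greywater (overflow 8)
  14÷3 = 4 each, +1 to first 2
Round 3: Briarlake=19 Cedarfen=16 Fernhollow=21 → close Briarlake (overflow 10)
  19÷2 = 9 each, +1 to first 1
Round 4: Cedarfen=26 Fernhollow=30 → close Fernhollow (overflow 18)
  30÷1 = 30 each, +1 to first 0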